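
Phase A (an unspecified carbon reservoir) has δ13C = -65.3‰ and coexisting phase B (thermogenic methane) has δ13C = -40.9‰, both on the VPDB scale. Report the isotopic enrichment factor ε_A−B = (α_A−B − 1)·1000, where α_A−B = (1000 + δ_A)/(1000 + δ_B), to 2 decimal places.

α_A−B = (1000 + -65.3) / (1000 + -40.9) = 934.7 / 959.1 = 0.974559
ε_A−B = (0.974559 − 1) × 1000 = -25.441‰
(The approximation ε ≈ δ_A − δ_B would give -24.4‰.)

-25.44‰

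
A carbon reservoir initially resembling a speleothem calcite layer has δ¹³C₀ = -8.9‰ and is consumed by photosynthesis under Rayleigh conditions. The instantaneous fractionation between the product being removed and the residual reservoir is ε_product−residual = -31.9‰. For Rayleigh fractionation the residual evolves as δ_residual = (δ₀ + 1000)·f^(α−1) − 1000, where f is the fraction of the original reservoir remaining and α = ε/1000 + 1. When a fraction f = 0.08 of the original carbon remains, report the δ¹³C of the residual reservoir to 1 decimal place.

74.3‰

Rayleigh residual: δ_res = (δ₀ + 1000)·f^(α−1) − 1000
α = ε/1000 + 1 = 0.96810, so α − 1 = -0.03190
f^(α−1) = 0.08^(-0.03190) = 1.083906
δ_res = (-8.9 + 1000) × 1.083906 − 1000 = 1074.259 − 1000 = 74.26‰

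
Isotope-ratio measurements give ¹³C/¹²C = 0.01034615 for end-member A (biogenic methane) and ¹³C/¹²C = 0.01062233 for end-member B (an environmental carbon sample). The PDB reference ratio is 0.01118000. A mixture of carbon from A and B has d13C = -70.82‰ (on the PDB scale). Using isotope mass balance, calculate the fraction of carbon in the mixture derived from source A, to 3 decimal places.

δ_A = (0.01034615/0.01118000 − 1)×1000 = (0.925416 − 1)×1000 = -74.584‰
δ_B = (0.01062233/0.01118000 − 1)×1000 = (0.950119 − 1)×1000 = -49.881‰
f_A = (δ_mix − δ_B)/(δ_A − δ_B) = (-70.82 − (-49.881))/(-74.584 − (-49.881))
f_A = -20.939 / -24.703 = 0.8476

0.848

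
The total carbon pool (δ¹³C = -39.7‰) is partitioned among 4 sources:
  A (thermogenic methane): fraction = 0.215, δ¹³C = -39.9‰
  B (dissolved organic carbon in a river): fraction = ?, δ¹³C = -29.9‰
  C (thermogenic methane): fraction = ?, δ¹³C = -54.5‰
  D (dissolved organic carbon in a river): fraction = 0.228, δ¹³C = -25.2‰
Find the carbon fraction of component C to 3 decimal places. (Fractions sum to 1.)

0.355

Let f_C and f_B be the unknown fractions; fractions sum to 1 so f_C + f_B = 0.557.
Mass balance: Σ fᵢ·δᵢ = δ_bulk ⇒ f_C·(-54.5) + f_B·(-29.9) = -39.7 − (-14.324) = -25.376
Substitute f_B = 0.557 − f_C:
f_C·(-54.5 − -29.9) = -25.376 − 0.557×(-29.9) = -8.722
f_C = -8.722 / -24.6 = 0.3545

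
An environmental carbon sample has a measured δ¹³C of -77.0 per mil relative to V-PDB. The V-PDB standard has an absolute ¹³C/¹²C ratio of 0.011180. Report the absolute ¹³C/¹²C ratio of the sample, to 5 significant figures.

R_sample = R_standard × (δ¹³C/1000 + 1)
R_sample = 0.011180 × (-77.0/1000 + 1) = 0.011180 × 0.923000
R_sample = 0.0103191

0.010319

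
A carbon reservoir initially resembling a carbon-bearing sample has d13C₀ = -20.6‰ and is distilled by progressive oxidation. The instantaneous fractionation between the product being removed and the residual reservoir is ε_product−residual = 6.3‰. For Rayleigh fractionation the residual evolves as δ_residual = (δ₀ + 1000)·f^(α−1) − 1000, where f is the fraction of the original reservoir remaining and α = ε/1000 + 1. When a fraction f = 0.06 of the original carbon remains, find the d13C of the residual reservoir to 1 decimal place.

Rayleigh residual: δ_res = (δ₀ + 1000)·f^(α−1) − 1000
α = ε/1000 + 1 = 1.00630, so α − 1 = 0.00630
f^(α−1) = 0.06^(0.00630) = 0.982432
δ_res = (-20.6 + 1000) × 0.982432 − 1000 = 962.194 − 1000 = -37.81‰

-37.8‰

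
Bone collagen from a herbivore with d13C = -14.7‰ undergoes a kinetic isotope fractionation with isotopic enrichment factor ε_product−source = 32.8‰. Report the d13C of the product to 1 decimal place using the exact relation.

Exactly, δ_product = (δ_source + 1000)·(ε/1000 + 1) − 1000.
δ_product = (-14.7 + 1000) × (32.8/1000 + 1) − 1000
δ_product = 17.62‰

17.6‰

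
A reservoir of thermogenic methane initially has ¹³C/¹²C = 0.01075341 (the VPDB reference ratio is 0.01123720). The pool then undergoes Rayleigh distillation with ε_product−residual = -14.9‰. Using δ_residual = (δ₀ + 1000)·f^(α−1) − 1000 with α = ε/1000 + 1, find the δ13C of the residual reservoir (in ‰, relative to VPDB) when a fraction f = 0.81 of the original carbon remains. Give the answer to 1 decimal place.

-40.0‰

δ₀ = (0.01075341/0.01123720 − 1)×1000 = (0.956947 − 1)×1000 = -43.053‰
α − 1 = ε/1000 = -0.0149
f^(α−1) = 0.81^(-0.0149) = 1.003145
δ_res = (-43.053 + 1000) × 1.003145 − 1000 = 959.957 − 1000 = -40.04‰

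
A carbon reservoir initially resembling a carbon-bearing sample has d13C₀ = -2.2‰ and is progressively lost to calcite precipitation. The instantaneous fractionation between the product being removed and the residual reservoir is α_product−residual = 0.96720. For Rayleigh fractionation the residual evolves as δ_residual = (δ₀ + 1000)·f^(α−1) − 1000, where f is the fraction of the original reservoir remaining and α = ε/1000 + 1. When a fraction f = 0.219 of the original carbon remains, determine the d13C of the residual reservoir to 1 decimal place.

48.8‰

Rayleigh residual: δ_res = (δ₀ + 1000)·f^(α−1) − 1000
α − 1 = -0.03280
f^(α−1) = 0.219^(-0.03280) = 1.051074
δ_res = (-2.2 + 1000) × 1.051074 − 1000 = 1048.762 − 1000 = 48.76‰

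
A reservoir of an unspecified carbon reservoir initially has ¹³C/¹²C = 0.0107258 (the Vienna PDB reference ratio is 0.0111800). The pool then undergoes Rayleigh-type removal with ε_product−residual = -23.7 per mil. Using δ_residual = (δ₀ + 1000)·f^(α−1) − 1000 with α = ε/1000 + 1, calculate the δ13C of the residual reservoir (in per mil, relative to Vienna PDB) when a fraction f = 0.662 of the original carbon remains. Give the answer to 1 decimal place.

δ₀ = (0.0107258/0.0111800 − 1)×1000 = (0.959374 − 1)×1000 = -40.626 per mil
α − 1 = ε/1000 = -0.0237
f^(α−1) = 0.662^(-0.0237) = 1.009824
δ_res = (-40.626 + 1000) × 1.009824 − 1000 = 968.799 − 1000 = -31.20 per mil

-31.2 per mil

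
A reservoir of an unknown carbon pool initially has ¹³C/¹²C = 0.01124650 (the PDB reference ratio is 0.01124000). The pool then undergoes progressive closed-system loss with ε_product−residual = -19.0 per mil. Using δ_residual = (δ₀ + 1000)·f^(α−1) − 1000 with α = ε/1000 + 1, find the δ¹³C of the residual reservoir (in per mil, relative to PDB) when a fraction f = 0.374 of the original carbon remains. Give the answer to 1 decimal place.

19.5 per mil

δ₀ = (0.01124650/0.01124000 − 1)×1000 = (1.000578 − 1)×1000 = 0.578 per mil
α − 1 = ε/1000 = -0.0190
f^(α−1) = 0.374^(-0.0190) = 1.018862
δ_res = (0.578 + 1000) × 1.018862 − 1000 = 1019.451 − 1000 = 19.45 per mil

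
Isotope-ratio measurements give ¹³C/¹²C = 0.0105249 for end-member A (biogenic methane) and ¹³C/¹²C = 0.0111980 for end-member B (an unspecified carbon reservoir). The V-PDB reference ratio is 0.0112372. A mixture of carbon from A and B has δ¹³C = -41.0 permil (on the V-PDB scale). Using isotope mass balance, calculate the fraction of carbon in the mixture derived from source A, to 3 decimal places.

0.626

δ_A = (0.0105249/0.0112372 − 1)×1000 = (0.936612 − 1)×1000 = -63.388 permil
δ_B = (0.0111980/0.0112372 − 1)×1000 = (0.996512 − 1)×1000 = -3.488 permil
f_A = (δ_mix − δ_B)/(δ_A − δ_B) = (-41.0 − (-3.488))/(-63.388 − (-3.488))
f_A = -37.512 / -59.899 = 0.6262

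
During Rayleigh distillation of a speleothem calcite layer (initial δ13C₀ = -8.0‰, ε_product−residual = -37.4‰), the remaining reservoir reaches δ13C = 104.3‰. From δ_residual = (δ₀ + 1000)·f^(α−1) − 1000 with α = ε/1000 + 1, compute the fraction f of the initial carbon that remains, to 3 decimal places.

α − 1 = ε/1000 = -0.0374
(δ_res + 1000)/(δ₀ + 1000) = (104.3 + 1000)/(-8.0 + 1000) = 1104.3/992.0 = 1.113206
f = 1.113206^(1/-0.0374) = exp(ln(1.113206)/-0.0374) = exp(0.10724/-0.0374)
f = exp(-2.8675) = 0.0568

0.057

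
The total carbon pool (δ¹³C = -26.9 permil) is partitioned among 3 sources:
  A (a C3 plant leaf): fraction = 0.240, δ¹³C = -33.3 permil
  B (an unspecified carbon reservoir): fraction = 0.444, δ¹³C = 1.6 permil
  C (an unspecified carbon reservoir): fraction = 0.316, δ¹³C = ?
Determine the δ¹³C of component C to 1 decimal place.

Isotope mass balance: δ_bulk = Σ fᵢ·δᵢ.
-26.9 = 0.240×(-33.3) + 0.444×(1.6) + 0.316×δ_C
0.316·δ_C = -26.9 − (-7.282) = -19.618
δ_C = -19.618 / 0.316 = -62.08 permil

-62.1 permil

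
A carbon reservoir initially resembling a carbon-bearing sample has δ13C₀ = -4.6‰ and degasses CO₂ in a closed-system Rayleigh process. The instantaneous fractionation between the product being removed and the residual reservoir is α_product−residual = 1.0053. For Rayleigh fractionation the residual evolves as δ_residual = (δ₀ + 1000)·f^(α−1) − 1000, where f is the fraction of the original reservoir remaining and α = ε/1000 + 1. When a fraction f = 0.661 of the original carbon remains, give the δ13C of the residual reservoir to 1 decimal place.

Rayleigh residual: δ_res = (δ₀ + 1000)·f^(α−1) − 1000
α − 1 = 0.00530
f^(α−1) = 0.661^(0.00530) = 0.997808
δ_res = (-4.6 + 1000) × 0.997808 − 1000 = 993.218 − 1000 = -6.78‰

-6.8‰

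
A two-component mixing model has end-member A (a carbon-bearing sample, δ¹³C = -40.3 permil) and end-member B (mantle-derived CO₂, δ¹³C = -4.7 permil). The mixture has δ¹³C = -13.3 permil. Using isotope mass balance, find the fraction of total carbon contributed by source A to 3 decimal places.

0.242

δ_mix = f_A·δ_A + (1 − f_A)·δ_B  ⇒  f_A = (δ_mix − δ_B)/(δ_A − δ_B)
f_A = (-13.3 − (-4.7)) / (-40.3 − (-4.7))
f_A = -8.6 / -35.6 = 0.2416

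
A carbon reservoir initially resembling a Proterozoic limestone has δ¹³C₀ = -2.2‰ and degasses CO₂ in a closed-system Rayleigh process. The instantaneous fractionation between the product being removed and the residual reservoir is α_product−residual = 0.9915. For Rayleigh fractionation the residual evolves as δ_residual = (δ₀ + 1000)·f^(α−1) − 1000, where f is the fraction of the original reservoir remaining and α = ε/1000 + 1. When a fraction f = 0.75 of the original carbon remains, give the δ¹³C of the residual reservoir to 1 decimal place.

Rayleigh residual: δ_res = (δ₀ + 1000)·f^(α−1) − 1000
α − 1 = -0.00850
f^(α−1) = 0.75^(-0.00850) = 1.002448
δ_res = (-2.2 + 1000) × 1.002448 − 1000 = 1000.243 − 1000 = 0.24‰

0.2‰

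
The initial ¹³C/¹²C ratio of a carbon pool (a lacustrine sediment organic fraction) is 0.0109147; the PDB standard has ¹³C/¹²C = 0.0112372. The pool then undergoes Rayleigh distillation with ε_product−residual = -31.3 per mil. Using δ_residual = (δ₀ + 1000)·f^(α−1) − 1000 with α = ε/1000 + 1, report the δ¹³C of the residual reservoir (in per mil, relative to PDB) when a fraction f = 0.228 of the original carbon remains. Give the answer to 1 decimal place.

δ₀ = (0.0109147/0.0112372 − 1)×1000 = (0.971301 − 1)×1000 = -28.699 per mil
α − 1 = ε/1000 = -0.0313
f^(α−1) = 0.228^(-0.0313) = 1.047362
δ_res = (-28.699 + 1000) × 1.047362 − 1000 = 1017.303 − 1000 = 17.30 per mil

17.3 per mil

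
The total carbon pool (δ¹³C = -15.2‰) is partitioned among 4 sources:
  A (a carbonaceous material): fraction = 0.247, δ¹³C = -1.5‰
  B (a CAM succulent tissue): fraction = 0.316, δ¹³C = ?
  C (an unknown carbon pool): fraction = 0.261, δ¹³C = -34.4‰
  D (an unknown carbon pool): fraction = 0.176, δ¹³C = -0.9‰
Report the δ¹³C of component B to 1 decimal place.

Isotope mass balance: δ_bulk = Σ fᵢ·δᵢ.
-15.2 = 0.247×(-1.5) + 0.316×δ_B + 0.261×(-34.4) + 0.176×(-0.9)
0.316·δ_B = -15.2 − (-9.507) = -5.693
δ_B = -5.693 / 0.316 = -18.01‰

-18.0‰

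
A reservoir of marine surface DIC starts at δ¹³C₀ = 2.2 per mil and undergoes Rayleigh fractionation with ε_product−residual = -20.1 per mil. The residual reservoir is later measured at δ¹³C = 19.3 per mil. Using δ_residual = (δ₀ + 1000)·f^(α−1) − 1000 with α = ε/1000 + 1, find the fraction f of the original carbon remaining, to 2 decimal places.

α − 1 = ε/1000 = -0.0201
(δ_res + 1000)/(δ₀ + 1000) = (19.3 + 1000)/(2.2 + 1000) = 1019.3/1002.2 = 1.017062
f = 1.017062^(1/-0.0201) = exp(ln(1.017062)/-0.0201) = exp(0.01692/-0.0201)
f = exp(-0.8417) = 0.4310

0.43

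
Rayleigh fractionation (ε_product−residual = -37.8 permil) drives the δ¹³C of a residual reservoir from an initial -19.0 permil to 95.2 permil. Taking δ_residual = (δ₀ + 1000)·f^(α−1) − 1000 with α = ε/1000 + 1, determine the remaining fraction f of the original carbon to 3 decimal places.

α − 1 = ε/1000 = -0.0378
(δ_res + 1000)/(δ₀ + 1000) = (95.2 + 1000)/(-19.0 + 1000) = 1095.2/981.0 = 1.116412
f = 1.116412^(1/-0.0378) = exp(ln(1.116412)/-0.0378) = exp(0.11012/-0.0378)
f = exp(-2.9132) = 0.0543

0.054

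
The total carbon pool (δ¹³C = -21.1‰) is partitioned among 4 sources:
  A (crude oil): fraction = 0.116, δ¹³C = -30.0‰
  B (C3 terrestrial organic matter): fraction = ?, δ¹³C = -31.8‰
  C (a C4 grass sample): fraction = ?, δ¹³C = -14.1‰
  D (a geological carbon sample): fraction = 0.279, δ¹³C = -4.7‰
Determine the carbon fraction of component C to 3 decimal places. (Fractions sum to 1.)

0.166

Let f_C and f_B be the unknown fractions; fractions sum to 1 so f_C + f_B = 0.605.
Mass balance: Σ fᵢ·δᵢ = δ_bulk ⇒ f_C·(-14.1) + f_B·(-31.8) = -21.1 − (-4.791) = -16.309
Substitute f_B = 0.605 − f_C:
f_C·(-14.1 − -31.8) = -16.309 − 0.605×(-31.8) = 2.930
f_C = 2.930 / 17.7 = 0.1656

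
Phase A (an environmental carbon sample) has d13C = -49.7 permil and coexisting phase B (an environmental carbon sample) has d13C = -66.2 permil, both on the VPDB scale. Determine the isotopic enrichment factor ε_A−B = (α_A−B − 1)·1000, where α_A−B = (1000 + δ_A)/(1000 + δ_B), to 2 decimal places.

α_A−B = (1000 + -49.7) / (1000 + -66.2) = 950.3 / 933.8 = 1.017670
ε_A−B = (1.017670 − 1) × 1000 = 17.670 permil
(The approximation ε ≈ δ_A − δ_B would give 16.5 permil.)

17.67 permil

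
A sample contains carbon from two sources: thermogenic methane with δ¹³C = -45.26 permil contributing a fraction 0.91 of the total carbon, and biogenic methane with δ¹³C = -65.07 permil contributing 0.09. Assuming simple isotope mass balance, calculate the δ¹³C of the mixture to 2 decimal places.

δ_mix = f_A·δ_A + f_B·δ_B
δ_mix = 0.91 × (-45.26) + 0.09 × (-65.07)
δ_mix = -41.187 + -5.856 = -47.043 permil

-47.04 permil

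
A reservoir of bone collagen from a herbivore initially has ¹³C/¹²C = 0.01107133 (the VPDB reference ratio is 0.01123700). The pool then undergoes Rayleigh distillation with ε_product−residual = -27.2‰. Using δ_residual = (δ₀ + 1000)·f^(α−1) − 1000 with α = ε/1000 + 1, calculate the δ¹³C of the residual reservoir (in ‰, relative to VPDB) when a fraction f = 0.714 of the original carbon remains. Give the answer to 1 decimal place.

-5.7‰

δ₀ = (0.01107133/0.01123700 − 1)×1000 = (0.985257 − 1)×1000 = -14.743‰
α − 1 = ε/1000 = -0.0272
f^(α−1) = 0.714^(-0.0272) = 1.009205
δ_res = (-14.743 + 1000) × 1.009205 − 1000 = 994.326 − 1000 = -5.67‰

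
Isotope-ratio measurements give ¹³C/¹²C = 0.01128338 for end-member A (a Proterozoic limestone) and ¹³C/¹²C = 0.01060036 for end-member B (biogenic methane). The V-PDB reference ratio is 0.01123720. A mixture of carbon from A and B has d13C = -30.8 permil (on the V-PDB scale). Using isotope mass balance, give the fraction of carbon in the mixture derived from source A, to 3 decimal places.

δ_A = (0.01128338/0.01123720 − 1)×1000 = (1.004110 − 1)×1000 = 4.110 permil
δ_B = (0.01060036/0.01123720 − 1)×1000 = (0.943328 − 1)×1000 = -56.672 permil
f_A = (δ_mix − δ_B)/(δ_A − δ_B) = (-30.8 − (-56.672))/(4.110 − (-56.672))
f_A = 25.872 / 60.782 = 0.4257

0.426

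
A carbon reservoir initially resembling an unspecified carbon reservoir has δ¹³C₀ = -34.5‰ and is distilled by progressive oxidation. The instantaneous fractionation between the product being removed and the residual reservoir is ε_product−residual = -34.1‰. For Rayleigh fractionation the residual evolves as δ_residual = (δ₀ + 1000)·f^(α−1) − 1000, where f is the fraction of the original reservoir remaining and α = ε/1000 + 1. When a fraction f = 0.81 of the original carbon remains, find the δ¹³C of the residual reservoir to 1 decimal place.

-27.5‰

Rayleigh residual: δ_res = (δ₀ + 1000)·f^(α−1) − 1000
α = ε/1000 + 1 = 0.96590, so α − 1 = -0.03410
f^(α−1) = 0.81^(-0.03410) = 1.007211
δ_res = (-34.5 + 1000) × 1.007211 − 1000 = 972.463 − 1000 = -27.54‰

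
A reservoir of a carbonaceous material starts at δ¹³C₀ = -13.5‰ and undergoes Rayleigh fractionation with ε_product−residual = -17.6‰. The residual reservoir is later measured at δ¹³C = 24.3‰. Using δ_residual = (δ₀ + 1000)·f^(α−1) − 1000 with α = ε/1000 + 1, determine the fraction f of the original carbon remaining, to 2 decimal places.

α − 1 = ε/1000 = -0.0176
(δ_res + 1000)/(δ₀ + 1000) = (24.3 + 1000)/(-13.5 + 1000) = 1024.3/986.5 = 1.038317
f = 1.038317^(1/-0.0176) = exp(ln(1.038317)/-0.0176) = exp(0.03760/-0.0176)
f = exp(-2.1364) = 0.1181

0.12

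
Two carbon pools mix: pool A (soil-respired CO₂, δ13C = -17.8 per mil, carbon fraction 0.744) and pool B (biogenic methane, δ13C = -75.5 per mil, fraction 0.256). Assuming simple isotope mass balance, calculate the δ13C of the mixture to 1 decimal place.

δ_mix = f_A·δ_A + f_B·δ_B
δ_mix = 0.744 × (-17.8) + 0.256 × (-75.5)
δ_mix = -13.24 + -19.33 = -32.57 per mil

-32.6 per mil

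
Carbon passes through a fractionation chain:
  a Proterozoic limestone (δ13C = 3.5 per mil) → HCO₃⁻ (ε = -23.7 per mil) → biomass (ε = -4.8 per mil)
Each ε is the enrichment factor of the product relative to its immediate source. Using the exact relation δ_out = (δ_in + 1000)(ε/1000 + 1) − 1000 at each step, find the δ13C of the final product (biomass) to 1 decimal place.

-25.0 per mil

step 1: δ = (3.50 + 1000)·(-23.7/1000 + 1) − 1000 = -20.28 per mil
step 2: δ = (-20.28 + 1000)·(-4.8/1000 + 1) − 1000 = -24.99 per mil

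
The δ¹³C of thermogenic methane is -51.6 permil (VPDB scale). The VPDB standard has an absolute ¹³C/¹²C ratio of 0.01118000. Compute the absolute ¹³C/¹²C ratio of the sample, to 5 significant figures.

0.010603

R_sample = R_standard × (δ¹³C/1000 + 1)
R_sample = 0.01118000 × (-51.6/1000 + 1) = 0.01118000 × 0.948400
R_sample = 0.0106031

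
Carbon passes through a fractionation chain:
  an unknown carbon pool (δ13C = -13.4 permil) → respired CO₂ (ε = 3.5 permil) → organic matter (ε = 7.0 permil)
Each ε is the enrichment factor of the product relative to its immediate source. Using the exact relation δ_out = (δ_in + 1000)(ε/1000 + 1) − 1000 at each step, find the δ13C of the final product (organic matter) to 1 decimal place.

step 1: δ = (-13.40 + 1000)·(3.5/1000 + 1) − 1000 = -9.95 permil
step 2: δ = (-9.95 + 1000)·(7.0/1000 + 1) − 1000 = -3.02 permil

-3.0 permil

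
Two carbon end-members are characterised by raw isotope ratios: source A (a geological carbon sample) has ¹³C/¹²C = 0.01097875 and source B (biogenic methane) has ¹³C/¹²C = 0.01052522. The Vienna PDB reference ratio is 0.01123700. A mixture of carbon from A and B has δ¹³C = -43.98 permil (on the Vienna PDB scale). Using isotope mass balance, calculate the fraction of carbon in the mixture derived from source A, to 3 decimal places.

0.480

δ_A = (0.01097875/0.01123700 − 1)×1000 = (0.977018 − 1)×1000 = -22.982 permil
δ_B = (0.01052522/0.01123700 − 1)×1000 = (0.936657 − 1)×1000 = -63.343 permil
f_A = (δ_mix − δ_B)/(δ_A − δ_B) = (-43.98 − (-63.343))/(-22.982 − (-63.343))
f_A = 19.363 / 40.360 = 0.4797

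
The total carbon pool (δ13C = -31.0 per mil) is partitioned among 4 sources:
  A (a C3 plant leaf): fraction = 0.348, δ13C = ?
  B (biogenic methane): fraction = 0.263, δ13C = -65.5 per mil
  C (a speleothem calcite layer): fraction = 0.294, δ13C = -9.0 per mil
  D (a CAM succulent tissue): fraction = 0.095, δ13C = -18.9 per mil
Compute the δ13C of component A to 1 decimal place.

-26.8 per mil

Isotope mass balance: δ_bulk = Σ fᵢ·δᵢ.
-31.0 = 0.348×δ_A + 0.263×(-65.5) + 0.294×(-9.0) + 0.095×(-18.9)
0.348·δ_A = -31.0 − (-21.668) = -9.332
δ_A = -9.332 / 0.348 = -26.82 per mil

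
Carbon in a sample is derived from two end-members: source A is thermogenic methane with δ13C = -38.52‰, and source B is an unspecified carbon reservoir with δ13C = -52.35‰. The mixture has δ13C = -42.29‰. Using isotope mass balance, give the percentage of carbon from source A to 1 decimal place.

δ_mix = f_A·δ_A + (1 − f_A)·δ_B  ⇒  f_A = (δ_mix − δ_B)/(δ_A − δ_B)
f_A = (-42.29 − (-52.35)) / (-38.52 − (-52.35))
f_A = 10.06 / 13.83 = 0.7274

72.7%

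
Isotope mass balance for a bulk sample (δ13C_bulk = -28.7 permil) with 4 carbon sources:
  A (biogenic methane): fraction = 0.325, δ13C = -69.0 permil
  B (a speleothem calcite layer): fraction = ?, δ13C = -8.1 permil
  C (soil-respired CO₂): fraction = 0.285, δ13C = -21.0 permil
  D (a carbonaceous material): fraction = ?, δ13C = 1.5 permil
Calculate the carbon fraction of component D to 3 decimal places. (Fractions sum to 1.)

Let f_D and f_B be the unknown fractions; fractions sum to 1 so f_D + f_B = 0.390.
Mass balance: Σ fᵢ·δᵢ = δ_bulk ⇒ f_D·(1.5) + f_B·(-8.1) = -28.7 − (-28.410) = -0.290
Substitute f_B = 0.390 − f_D:
f_D·(1.5 − -8.1) = -0.290 − 0.390×(-8.1) = 2.869
f_D = 2.869 / 9.6 = 0.2989

0.299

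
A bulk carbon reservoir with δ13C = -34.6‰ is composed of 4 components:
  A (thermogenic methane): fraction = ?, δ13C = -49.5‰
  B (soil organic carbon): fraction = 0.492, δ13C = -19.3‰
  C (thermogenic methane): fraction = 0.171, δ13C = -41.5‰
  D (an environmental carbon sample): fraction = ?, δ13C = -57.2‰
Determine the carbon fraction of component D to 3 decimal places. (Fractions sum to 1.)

0.172

Let f_D and f_A be the unknown fractions; fractions sum to 1 so f_D + f_A = 0.337.
Mass balance: Σ fᵢ·δᵢ = δ_bulk ⇒ f_D·(-57.2) + f_A·(-49.5) = -34.6 − (-16.592) = -18.008
Substitute f_A = 0.337 − f_D:
f_D·(-57.2 − -49.5) = -18.008 − 0.337×(-49.5) = -1.326
f_D = -1.326 / -7.7 = 0.1723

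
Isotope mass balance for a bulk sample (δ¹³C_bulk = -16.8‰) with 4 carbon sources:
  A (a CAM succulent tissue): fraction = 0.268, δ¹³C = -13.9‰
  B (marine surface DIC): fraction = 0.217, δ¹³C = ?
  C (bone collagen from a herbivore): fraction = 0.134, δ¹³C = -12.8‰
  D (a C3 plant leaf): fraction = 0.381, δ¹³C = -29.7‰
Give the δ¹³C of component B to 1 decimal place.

Isotope mass balance: δ_bulk = Σ fᵢ·δᵢ.
-16.8 = 0.268×(-13.9) + 0.217×δ_B + 0.134×(-12.8) + 0.381×(-29.7)
0.217·δ_B = -16.8 − (-16.756) = -0.044
δ_B = -0.044 / 0.217 = -0.20‰

-0.2‰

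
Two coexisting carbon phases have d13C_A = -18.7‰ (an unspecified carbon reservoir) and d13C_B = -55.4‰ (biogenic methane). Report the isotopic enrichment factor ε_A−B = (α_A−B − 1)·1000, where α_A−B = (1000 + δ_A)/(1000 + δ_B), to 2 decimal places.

38.85‰

α_A−B = (1000 + -18.7) / (1000 + -55.4) = 981.3 / 944.6 = 1.038852
ε_A−B = (1.038852 − 1) × 1000 = 38.852‰
(The approximation ε ≈ δ_A − δ_B would give 36.7‰.)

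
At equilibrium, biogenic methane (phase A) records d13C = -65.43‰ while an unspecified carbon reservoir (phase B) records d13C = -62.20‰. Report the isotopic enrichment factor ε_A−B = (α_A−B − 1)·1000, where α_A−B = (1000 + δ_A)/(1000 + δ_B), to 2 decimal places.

α_A−B = (1000 + -65.43) / (1000 + -62.20) = 934.57 / 937.80 = 0.996556
ε_A−B = (0.996556 − 1) × 1000 = -3.444‰
(The approximation ε ≈ δ_A − δ_B would give -3.23‰.)

-3.44‰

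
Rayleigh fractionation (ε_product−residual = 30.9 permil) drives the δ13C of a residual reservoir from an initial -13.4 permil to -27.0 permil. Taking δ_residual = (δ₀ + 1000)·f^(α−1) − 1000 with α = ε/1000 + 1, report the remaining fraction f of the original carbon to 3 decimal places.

α − 1 = ε/1000 = 0.0309
(δ_res + 1000)/(δ₀ + 1000) = (-27.0 + 1000)/(-13.4 + 1000) = 973.0/986.6 = 0.986215
f = 0.986215^(1/0.0309) = exp(ln(0.986215)/0.0309) = exp(-0.01388/0.0309)
f = exp(-0.4492) = 0.6381

0.638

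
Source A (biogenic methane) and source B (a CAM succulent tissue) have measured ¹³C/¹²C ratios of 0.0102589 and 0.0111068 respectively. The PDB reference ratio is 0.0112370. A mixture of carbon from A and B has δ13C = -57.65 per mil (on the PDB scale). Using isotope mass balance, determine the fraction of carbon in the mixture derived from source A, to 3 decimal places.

0.610

δ_A = (0.0102589/0.0112370 − 1)×1000 = (0.912957 − 1)×1000 = -87.043 per mil
δ_B = (0.0111068/0.0112370 − 1)×1000 = (0.988413 − 1)×1000 = -11.587 per mil
f_A = (δ_mix − δ_B)/(δ_A − δ_B) = (-57.65 − (-11.587))/(-87.043 − (-11.587))
f_A = -46.063 / -75.456 = 0.6105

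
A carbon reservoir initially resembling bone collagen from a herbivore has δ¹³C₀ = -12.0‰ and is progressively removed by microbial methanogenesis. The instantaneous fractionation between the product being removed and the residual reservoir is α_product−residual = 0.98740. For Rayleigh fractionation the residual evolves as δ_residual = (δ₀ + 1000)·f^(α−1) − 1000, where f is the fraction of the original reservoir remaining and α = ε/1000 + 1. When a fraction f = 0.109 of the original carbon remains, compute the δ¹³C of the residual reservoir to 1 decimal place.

Rayleigh residual: δ_res = (δ₀ + 1000)·f^(α−1) − 1000
α − 1 = -0.01260
f^(α−1) = 0.109^(-0.01260) = 1.028320
δ_res = (-12.0 + 1000) × 1.028320 − 1000 = 1015.980 − 1000 = 15.98‰

16.0‰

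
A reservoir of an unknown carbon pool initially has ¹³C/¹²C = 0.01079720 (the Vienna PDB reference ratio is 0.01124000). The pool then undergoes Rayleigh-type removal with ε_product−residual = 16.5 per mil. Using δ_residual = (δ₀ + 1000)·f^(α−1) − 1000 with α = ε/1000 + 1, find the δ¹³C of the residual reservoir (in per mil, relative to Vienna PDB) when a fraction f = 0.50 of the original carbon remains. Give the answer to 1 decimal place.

-50.3 per mil

δ₀ = (0.01079720/0.01124000 − 1)×1000 = (0.960605 − 1)×1000 = -39.395 per mil
α − 1 = ε/1000 = 0.0165
f^(α−1) = 0.50^(0.0165) = 0.988628
δ_res = (-39.395 + 1000) × 0.988628 − 1000 = 949.681 − 1000 = -50.32 per mil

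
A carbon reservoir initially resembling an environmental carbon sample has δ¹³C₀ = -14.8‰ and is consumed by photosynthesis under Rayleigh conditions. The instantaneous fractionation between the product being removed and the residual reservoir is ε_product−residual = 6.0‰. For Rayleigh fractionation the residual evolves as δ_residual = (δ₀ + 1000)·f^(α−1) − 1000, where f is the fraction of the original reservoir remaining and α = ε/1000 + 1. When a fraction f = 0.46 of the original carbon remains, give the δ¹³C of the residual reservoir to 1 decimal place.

Rayleigh residual: δ_res = (δ₀ + 1000)·f^(α−1) − 1000
α = ε/1000 + 1 = 1.00600, so α − 1 = 0.00600
f^(α−1) = 0.46^(0.00600) = 0.995352
δ_res = (-14.8 + 1000) × 0.995352 − 1000 = 980.620 − 1000 = -19.38‰

-19.4‰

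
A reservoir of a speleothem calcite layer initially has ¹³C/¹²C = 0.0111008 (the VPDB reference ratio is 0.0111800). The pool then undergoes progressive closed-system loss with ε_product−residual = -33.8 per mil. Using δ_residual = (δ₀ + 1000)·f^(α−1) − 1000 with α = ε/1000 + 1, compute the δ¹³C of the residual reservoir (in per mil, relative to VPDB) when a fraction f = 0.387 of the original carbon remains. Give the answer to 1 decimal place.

δ₀ = (0.0111008/0.0111800 − 1)×1000 = (0.992916 − 1)×1000 = -7.084 per mil
α − 1 = ε/1000 = -0.0338
f^(α−1) = 0.387^(-0.0338) = 1.032608
δ_res = (-7.084 + 1000) × 1.032608 − 1000 = 1025.293 − 1000 = 25.29 per mil

25.3 per mil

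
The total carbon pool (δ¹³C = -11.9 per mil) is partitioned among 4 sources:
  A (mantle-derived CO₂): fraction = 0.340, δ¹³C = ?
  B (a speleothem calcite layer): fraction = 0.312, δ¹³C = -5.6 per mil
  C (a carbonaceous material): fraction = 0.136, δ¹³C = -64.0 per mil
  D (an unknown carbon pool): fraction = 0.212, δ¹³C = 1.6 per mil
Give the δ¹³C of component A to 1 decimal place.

Isotope mass balance: δ_bulk = Σ fᵢ·δᵢ.
-11.9 = 0.340×δ_A + 0.312×(-5.6) + 0.136×(-64.0) + 0.212×(1.6)
0.340·δ_A = -11.9 − (-10.112) = -1.788
δ_A = -1.788 / 0.340 = -5.26 per mil

-5.3 per mil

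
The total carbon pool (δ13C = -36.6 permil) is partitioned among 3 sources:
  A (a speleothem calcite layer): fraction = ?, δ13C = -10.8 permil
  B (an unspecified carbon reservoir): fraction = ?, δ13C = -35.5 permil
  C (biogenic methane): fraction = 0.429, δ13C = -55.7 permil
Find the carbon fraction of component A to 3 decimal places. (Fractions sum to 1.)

0.306

Let f_A and f_B be the unknown fractions; fractions sum to 1 so f_A + f_B = 0.571.
Mass balance: Σ fᵢ·δᵢ = δ_bulk ⇒ f_A·(-10.8) + f_B·(-35.5) = -36.6 − (-23.895) = -12.705
Substitute f_B = 0.571 − f_A:
f_A·(-10.8 − -35.5) = -12.705 − 0.571×(-35.5) = 7.566
f_A = 7.566 / 24.7 = 0.3063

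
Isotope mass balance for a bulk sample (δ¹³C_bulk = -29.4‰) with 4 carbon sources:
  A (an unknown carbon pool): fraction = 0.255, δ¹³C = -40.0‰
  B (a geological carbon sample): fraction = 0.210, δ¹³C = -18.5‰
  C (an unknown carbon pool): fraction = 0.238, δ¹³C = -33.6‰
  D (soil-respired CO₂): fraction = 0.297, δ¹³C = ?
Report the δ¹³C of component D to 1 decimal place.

Isotope mass balance: δ_bulk = Σ fᵢ·δᵢ.
-29.4 = 0.255×(-40.0) + 0.210×(-18.5) + 0.238×(-33.6) + 0.297×δ_D
0.297·δ_D = -29.4 − (-22.082) = -7.318
δ_D = -7.318 / 0.297 = -24.64‰

-24.6‰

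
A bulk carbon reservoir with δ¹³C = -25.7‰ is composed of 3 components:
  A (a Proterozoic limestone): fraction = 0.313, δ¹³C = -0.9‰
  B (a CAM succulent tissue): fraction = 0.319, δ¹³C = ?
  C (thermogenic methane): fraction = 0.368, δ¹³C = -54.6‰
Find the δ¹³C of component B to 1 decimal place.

Isotope mass balance: δ_bulk = Σ fᵢ·δᵢ.
-25.7 = 0.313×(-0.9) + 0.319×δ_B + 0.368×(-54.6)
0.319·δ_B = -25.7 − (-20.375) = -5.325
δ_B = -5.325 / 0.319 = -16.69‰

-16.7‰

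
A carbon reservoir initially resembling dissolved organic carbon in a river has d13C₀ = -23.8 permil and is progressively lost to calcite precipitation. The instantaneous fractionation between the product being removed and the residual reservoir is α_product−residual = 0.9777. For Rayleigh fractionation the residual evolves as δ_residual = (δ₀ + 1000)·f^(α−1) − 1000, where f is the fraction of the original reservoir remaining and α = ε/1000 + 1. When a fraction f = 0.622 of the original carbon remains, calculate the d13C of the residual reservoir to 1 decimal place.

-13.4 permil

Rayleigh residual: δ_res = (δ₀ + 1000)·f^(α−1) − 1000
α − 1 = -0.02230
f^(α−1) = 0.622^(-0.02230) = 1.010645
δ_res = (-23.8 + 1000) × 1.010645 − 1000 = 986.591 − 1000 = -13.41 permil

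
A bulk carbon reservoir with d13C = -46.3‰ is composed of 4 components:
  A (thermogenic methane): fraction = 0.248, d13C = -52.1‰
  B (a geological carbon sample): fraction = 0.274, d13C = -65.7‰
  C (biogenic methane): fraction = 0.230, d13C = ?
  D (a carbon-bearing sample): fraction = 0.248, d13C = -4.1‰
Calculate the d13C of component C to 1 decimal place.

Isotope mass balance: δ_bulk = Σ fᵢ·δᵢ.
-46.3 = 0.248×(-52.1) + 0.274×(-65.7) + 0.230×δ_C + 0.248×(-4.1)
0.230·δ_C = -46.3 − (-31.939) = -14.361
δ_C = -14.361 / 0.230 = -62.44‰

-62.4‰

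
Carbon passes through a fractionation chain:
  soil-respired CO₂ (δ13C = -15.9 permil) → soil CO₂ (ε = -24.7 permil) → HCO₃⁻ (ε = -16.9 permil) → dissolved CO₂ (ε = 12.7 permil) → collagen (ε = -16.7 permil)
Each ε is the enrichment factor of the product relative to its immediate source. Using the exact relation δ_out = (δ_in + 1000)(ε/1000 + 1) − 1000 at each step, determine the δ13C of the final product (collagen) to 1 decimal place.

step 1: δ = (-15.90 + 1000)·(-24.7/1000 + 1) − 1000 = -40.21 permil
step 2: δ = (-40.21 + 1000)·(-16.9/1000 + 1) − 1000 = -56.43 permil
step 3: δ = (-56.43 + 1000)·(12.7/1000 + 1) − 1000 = -44.44 permil
step 4: δ = (-44.44 + 1000)·(-16.7/1000 + 1) − 1000 = -60.40 permil

-60.4 permil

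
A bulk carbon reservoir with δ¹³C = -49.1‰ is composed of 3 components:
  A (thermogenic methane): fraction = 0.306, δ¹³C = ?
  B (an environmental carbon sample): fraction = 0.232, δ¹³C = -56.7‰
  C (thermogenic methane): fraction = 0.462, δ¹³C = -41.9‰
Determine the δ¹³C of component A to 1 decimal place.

Isotope mass balance: δ_bulk = Σ fᵢ·δᵢ.
-49.1 = 0.306×δ_A + 0.232×(-56.7) + 0.462×(-41.9)
0.306·δ_A = -49.1 − (-32.512) = -16.588
δ_A = -16.588 / 0.306 = -54.21‰

-54.2‰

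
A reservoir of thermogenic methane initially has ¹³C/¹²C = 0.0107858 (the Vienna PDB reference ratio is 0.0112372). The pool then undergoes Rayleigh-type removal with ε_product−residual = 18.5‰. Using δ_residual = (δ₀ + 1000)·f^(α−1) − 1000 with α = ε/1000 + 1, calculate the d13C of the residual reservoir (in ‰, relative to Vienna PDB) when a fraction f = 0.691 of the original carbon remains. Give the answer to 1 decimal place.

δ₀ = (0.0107858/0.0112372 − 1)×1000 = (0.959830 − 1)×1000 = -40.170‰
α − 1 = ε/1000 = 0.0185
f^(α−1) = 0.691^(0.0185) = 0.993185
δ_res = (-40.170 + 1000) × 0.993185 − 1000 = 953.289 − 1000 = -46.71‰

-46.7‰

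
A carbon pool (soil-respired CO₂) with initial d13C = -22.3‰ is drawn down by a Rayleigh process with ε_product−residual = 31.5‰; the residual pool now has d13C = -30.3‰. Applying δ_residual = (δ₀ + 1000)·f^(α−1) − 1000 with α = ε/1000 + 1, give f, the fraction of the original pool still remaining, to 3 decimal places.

α − 1 = ε/1000 = 0.0315
(δ_res + 1000)/(δ₀ + 1000) = (-30.3 + 1000)/(-22.3 + 1000) = 969.7/977.7 = 0.991818
f = 0.991818^(1/0.0315) = exp(ln(0.991818)/0.0315) = exp(-0.00822/0.0315)
f = exp(-0.2608) = 0.7704

0.770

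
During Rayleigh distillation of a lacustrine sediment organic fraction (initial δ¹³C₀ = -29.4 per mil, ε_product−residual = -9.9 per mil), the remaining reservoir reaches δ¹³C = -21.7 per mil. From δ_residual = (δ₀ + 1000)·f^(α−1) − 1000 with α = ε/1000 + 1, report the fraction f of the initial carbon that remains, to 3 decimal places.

0.450

α − 1 = ε/1000 = -0.0099
(δ_res + 1000)/(δ₀ + 1000) = (-21.7 + 1000)/(-29.4 + 1000) = 978.3/970.6 = 1.007933
f = 1.007933^(1/-0.0099) = exp(ln(1.007933)/-0.0099) = exp(0.00790/-0.0099)
f = exp(-0.7982) = 0.4501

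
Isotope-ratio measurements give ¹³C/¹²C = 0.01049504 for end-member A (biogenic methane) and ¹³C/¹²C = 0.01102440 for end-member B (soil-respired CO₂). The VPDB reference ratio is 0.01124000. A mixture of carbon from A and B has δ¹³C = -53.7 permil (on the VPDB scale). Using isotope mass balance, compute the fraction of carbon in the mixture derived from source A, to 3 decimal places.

δ_A = (0.01049504/0.01124000 − 1)×1000 = (0.933722 − 1)×1000 = -66.278 permil
δ_B = (0.01102440/0.01124000 − 1)×1000 = (0.980819 − 1)×1000 = -19.181 permil
f_A = (δ_mix − δ_B)/(δ_A − δ_B) = (-53.7 − (-19.181))/(-66.278 − (-19.181))
f_A = -34.519 / -47.096 = 0.7329

0.733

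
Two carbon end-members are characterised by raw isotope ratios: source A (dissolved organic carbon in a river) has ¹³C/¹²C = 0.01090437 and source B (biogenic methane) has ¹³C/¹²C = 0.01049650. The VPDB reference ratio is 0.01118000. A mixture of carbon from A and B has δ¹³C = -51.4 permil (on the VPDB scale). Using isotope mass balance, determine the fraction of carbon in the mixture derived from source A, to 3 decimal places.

0.267

δ_A = (0.01090437/0.01118000 − 1)×1000 = (0.975346 − 1)×1000 = -24.654 permil
δ_B = (0.01049650/0.01118000 − 1)×1000 = (0.938864 − 1)×1000 = -61.136 permil
f_A = (δ_mix − δ_B)/(δ_A − δ_B) = (-51.4 − (-61.136))/(-24.654 − (-61.136))
f_A = 9.736 / 36.482 = 0.2669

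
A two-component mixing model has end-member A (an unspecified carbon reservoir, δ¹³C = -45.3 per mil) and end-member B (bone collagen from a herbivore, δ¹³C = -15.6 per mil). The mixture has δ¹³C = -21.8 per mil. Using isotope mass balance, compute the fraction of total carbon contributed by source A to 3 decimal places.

0.209

δ_mix = f_A·δ_A + (1 − f_A)·δ_B  ⇒  f_A = (δ_mix − δ_B)/(δ_A − δ_B)
f_A = (-21.8 − (-15.6)) / (-45.3 − (-15.6))
f_A = -6.2 / -29.7 = 0.2088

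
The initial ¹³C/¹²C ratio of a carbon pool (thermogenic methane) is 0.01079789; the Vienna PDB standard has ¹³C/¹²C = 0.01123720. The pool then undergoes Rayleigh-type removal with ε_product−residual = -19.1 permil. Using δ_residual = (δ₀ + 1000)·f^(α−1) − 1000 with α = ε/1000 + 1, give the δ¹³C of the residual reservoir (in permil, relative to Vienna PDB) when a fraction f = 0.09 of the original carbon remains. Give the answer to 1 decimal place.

δ₀ = (0.01079789/0.01123720 − 1)×1000 = (0.960906 − 1)×1000 = -39.094 permil
α − 1 = ε/1000 = -0.0191
f^(α−1) = 0.09^(-0.0191) = 1.047066
δ_res = (-39.094 + 1000) × 1.047066 − 1000 = 1006.132 − 1000 = 6.13 permil

6.1 permil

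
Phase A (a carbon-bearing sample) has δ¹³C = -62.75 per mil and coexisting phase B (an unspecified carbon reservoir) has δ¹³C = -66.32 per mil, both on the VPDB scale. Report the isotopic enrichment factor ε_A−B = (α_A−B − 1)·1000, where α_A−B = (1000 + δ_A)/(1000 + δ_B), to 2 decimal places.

α_A−B = (1000 + -62.75) / (1000 + -66.32) = 937.25 / 933.68 = 1.003824
ε_A−B = (1.003824 − 1) × 1000 = 3.824 per mil
(The approximation ε ≈ δ_A − δ_B would give 3.57 per mil.)

3.82 per mil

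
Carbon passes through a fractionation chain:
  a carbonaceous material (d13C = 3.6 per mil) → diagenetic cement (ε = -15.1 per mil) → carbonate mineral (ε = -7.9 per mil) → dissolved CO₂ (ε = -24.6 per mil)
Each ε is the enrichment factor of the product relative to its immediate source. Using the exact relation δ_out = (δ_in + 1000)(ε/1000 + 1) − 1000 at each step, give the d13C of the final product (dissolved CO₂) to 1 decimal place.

-43.5 per mil

step 1: δ = (3.60 + 1000)·(-15.1/1000 + 1) − 1000 = -11.55 per mil
step 2: δ = (-11.55 + 1000)·(-7.9/1000 + 1) − 1000 = -19.36 per mil
step 3: δ = (-19.36 + 1000)·(-24.6/1000 + 1) − 1000 = -43.49 per mil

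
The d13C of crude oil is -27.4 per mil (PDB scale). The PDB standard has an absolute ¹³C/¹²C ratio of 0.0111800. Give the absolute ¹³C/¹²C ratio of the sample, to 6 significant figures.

R_sample = R_standard × (d13C/1000 + 1)
R_sample = 0.0111800 × (-27.4/1000 + 1) = 0.0111800 × 0.972600
R_sample = 0.0108737

0.0108737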